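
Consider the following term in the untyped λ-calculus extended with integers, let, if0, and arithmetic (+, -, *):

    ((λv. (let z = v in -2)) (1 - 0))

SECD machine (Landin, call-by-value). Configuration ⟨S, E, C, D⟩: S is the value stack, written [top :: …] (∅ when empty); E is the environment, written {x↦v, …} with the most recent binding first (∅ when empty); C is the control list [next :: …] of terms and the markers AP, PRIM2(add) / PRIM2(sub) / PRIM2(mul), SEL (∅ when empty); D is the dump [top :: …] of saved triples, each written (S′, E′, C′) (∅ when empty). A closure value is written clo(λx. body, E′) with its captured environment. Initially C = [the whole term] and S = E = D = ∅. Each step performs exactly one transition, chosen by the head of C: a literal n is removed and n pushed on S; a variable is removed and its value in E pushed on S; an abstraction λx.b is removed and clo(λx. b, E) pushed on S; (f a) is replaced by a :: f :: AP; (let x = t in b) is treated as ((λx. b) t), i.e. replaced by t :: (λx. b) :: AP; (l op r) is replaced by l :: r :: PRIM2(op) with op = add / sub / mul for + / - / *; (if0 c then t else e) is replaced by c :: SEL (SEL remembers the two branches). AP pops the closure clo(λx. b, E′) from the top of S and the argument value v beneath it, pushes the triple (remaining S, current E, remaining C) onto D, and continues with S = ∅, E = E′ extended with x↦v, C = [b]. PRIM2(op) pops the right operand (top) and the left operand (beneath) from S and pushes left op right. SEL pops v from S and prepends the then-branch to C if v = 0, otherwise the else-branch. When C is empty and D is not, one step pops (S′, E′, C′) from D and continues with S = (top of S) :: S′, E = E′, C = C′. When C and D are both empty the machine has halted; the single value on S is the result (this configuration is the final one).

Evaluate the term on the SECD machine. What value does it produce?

Answer: -2

Derivation:
step 0: <S=∅, E=∅, C=[((λv. (let z = v in -2)) (1 - 0))], D=∅>
step 1: <S=∅, E=∅, C=[(1 - 0) :: (λv. (let z = v in -2)) :: AP], D=∅>
step 2: <S=∅, E=∅, C=[1 :: 0 :: PRIM2(sub) :: (λv. (let z = v in -2)) :: AP], D=∅>
step 3: <S=[1], E=∅, C=[0 :: PRIM2(sub) :: (λv. (let z = v in -2)) :: AP], D=∅>
step 4: <S=[0 :: 1], E=∅, C=[PRIM2(sub) :: (λv. (let z = v in -2)) :: AP], D=∅>
step 5: <S=[1], E=∅, C=[(λv. (let z = v in -2)) :: AP], D=∅>
step 6: <S=[clo(λv. (let z = v in -2), ∅) :: 1], E=∅, C=[AP], D=∅>
step 7: <S=∅, E={v↦1}, C=[(let z = v in -2)], D=[(∅, ∅, ∅)]>
step 8: <S=∅, E={v↦1}, C=[v :: (λz. -2) :: AP], D=[(∅, ∅, ∅)]>
step 9: <S=[1], E={v↦1}, C=[(λz. -2) :: AP], D=[(∅, ∅, ∅)]>
step 10: <S=[clo(λz. -2, {v↦1}) :: 1], E={v↦1}, C=[AP], D=[(∅, ∅, ∅)]>
step 11: <S=∅, E={z↦1, v↦1}, C=[-2], D=[(∅, {v↦1}, ∅) :: (∅, ∅, ∅)]>
step 12: <S=[-2], E={z↦1, v↦1}, C=∅, D=[(∅, {v↦1}, ∅) :: (∅, ∅, ∅)]>
step 13: <S=[-2], E={v↦1}, C=∅, D=[(∅, ∅, ∅)]>
step 14: <S=[-2], E=∅, C=∅, D=∅>
→ final value -2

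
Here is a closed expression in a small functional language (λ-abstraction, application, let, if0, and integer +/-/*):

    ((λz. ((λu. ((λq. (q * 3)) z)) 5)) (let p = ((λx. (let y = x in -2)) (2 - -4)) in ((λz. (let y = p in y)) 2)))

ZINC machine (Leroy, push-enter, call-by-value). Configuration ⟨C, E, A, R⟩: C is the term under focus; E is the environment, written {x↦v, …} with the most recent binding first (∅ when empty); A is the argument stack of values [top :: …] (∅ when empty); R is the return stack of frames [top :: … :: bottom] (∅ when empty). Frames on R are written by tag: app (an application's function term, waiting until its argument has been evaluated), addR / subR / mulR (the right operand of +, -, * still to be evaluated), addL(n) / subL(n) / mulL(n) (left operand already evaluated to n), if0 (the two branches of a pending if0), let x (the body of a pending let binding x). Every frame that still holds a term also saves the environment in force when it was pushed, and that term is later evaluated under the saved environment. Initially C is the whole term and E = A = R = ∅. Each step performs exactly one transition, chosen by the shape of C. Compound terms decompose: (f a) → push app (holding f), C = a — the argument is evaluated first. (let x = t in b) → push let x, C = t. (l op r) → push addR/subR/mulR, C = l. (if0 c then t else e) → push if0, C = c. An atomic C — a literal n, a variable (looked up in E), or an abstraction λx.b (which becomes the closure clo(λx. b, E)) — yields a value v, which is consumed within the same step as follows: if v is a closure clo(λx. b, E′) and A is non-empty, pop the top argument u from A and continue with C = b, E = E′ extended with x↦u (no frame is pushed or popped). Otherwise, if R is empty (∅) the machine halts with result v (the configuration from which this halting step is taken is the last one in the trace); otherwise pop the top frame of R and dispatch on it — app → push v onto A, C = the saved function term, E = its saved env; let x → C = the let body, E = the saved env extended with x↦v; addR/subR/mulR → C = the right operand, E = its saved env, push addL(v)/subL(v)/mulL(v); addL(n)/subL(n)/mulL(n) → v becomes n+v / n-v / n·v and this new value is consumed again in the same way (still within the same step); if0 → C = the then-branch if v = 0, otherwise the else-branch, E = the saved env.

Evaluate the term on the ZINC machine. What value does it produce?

Answer: -6

Derivation:
t=0: [C=((λz. ((λu. ((λq. (q * 3)) z)) 5)) (let p = ((λx. (let y = x in -2)) (2 - -4)) in ((λz. (let y = p in y)) 2))) | E=∅ | A=∅ | R=∅]
t=1: [C=(let p = ((λx. (let y = x in -2)) (2 - -4)) in ((λz. (let y = p in y)) 2)) | E=∅ | A=∅ | R=[app]]
t=2: [C=((λx. (let y = x in -2)) (2 - -4)) | E=∅ | A=∅ | R=[let p :: app]]
t=3: [C=(2 - -4) | E=∅ | A=∅ | R=[app :: let p :: app]]
t=4: [C=2 | E=∅ | A=∅ | R=[subR :: app :: let p :: app]]
t=5: [C=-4 | E=∅ | A=∅ | R=[subL(2) :: app :: let p :: app]]
t=6: [C=(λx. (let y = x in -2)) | E=∅ | A=[6] | R=[let p :: app]]
t=7: [C=(let y = x in -2) | E={x↦6} | A=∅ | R=[let p :: app]]
t=8: [C=x | E={x↦6} | A=∅ | R=[let y :: let p :: app]]
t=9: [C=-2 | E={y↦6, x↦6} | A=∅ | R=[let p :: app]]
t=10: [C=((λz. (let y = p in y)) 2) | E={p↦-2} | A=∅ | R=[app]]
t=11: [C=2 | E={p↦-2} | A=∅ | R=[app :: app]]
t=12: [C=(λz. (let y = p in y)) | E={p↦-2} | A=[2] | R=[app]]
t=13: [C=(let y = p in y) | E={z↦2, p↦-2} | A=∅ | R=[app]]
t=14: [C=p | E={z↦2, p↦-2} | A=∅ | R=[let y :: app]]
t=15: [C=y | E={y↦-2, z↦2, p↦-2} | A=∅ | R=[app]]
t=16: [C=(λz. ((λu. ((λq. (q * 3)) z)) 5)) | E=∅ | A=[-2] | R=∅]
t=17: [C=((λu. ((λq. (q * 3)) z)) 5) | E={z↦-2} | A=∅ | R=∅]
t=18: [C=5 | E={z↦-2} | A=∅ | R=[app]]
t=19: [C=(λu. ((λq. (q * 3)) z)) | E={z↦-2} | A=[5] | R=∅]
t=20: [C=((λq. (q * 3)) z) | E={u↦5, z↦-2} | A=∅ | R=∅]
t=21: [C=z | E={u↦5, z↦-2} | A=∅ | R=[app]]
t=22: [C=(λq. (q * 3)) | E={u↦5, z↦-2} | A=[-2] | R=∅]
t=23: [C=(q * 3) | E={q↦-2, u↦5, z↦-2} | A=∅ | R=∅]
t=24: [C=q | E={q↦-2, u↦5, z↦-2} | A=∅ | R=[mulR]]
t=25: [C=3 | E={q↦-2, u↦5, z↦-2} | A=∅ | R=[mulL(-2)]]
→ final value -6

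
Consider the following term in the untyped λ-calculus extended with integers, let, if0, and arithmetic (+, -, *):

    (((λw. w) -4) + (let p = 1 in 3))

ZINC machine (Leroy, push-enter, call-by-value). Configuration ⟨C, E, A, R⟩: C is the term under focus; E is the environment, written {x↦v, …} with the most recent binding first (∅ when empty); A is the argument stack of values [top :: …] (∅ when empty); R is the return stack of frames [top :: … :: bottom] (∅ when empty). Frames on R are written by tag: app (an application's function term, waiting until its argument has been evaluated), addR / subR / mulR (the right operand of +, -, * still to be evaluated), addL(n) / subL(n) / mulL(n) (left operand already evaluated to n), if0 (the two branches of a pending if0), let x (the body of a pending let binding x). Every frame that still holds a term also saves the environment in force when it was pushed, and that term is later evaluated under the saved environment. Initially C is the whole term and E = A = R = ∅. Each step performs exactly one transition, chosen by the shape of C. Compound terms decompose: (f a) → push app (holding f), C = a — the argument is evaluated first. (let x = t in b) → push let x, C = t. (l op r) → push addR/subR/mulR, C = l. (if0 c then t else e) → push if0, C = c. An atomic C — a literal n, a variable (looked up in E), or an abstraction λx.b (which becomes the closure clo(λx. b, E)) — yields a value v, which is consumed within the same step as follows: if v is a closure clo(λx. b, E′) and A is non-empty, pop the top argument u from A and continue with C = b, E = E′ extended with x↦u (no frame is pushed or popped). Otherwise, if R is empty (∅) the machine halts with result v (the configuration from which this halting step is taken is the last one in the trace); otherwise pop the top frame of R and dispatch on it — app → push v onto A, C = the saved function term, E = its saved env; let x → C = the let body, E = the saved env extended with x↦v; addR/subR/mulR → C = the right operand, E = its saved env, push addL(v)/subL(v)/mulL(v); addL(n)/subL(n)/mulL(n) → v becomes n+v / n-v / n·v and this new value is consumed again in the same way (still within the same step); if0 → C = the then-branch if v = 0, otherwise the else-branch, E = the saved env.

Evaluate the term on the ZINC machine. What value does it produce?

step 0: [C=(((λw. w) -4) + (let p = 1 in 3)) | E=∅ | A=∅ | R=∅]
step 1: [C=((λw. w) -4) | E=∅ | A=∅ | R=[addR]]
step 2: [C=-4 | E=∅ | A=∅ | R=[app :: addR]]
step 3: [C=(λw. w) | E=∅ | A=[-4] | R=[addR]]
step 4: [C=w | E={w↦-4} | A=∅ | R=[addR]]
step 5: [C=(let p = 1 in 3) | E=∅ | A=∅ | R=[addL(-4)]]
step 6: [C=1 | E=∅ | A=∅ | R=[let p :: addL(-4)]]
step 7: [C=3 | E={p↦1} | A=∅ | R=[addL(-4)]]
→ final value -1

Answer: -1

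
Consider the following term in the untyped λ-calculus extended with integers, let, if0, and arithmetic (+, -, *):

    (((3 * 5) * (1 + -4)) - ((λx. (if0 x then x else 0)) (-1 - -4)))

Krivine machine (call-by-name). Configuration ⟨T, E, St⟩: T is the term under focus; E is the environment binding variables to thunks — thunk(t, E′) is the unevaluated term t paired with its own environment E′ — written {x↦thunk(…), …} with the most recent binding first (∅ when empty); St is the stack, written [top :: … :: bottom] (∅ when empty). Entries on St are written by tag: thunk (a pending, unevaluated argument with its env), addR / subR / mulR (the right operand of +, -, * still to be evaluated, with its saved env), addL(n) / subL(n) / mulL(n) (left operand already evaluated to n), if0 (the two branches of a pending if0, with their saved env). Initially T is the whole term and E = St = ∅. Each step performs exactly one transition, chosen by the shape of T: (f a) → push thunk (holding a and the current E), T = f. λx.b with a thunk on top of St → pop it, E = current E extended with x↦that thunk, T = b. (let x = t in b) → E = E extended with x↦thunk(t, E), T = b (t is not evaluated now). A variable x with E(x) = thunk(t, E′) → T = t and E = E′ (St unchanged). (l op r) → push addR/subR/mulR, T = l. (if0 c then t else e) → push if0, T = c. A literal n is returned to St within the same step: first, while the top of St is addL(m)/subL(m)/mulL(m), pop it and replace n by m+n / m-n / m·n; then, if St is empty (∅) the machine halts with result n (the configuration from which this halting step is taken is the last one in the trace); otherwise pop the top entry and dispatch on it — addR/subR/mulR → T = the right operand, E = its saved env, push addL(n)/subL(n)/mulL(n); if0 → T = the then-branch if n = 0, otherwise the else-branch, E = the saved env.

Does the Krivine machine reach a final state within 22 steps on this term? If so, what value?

Answer: -45

Derivation:
0. [T=(((3 * 5) * (1 + -4)) - ((λx. (if0 x then x else 0)) (-1 - -4))) | E=∅ | St=∅]
1. [T=((3 * 5) * (1 + -4)) | E=∅ | St=[subR]]
2. [T=(3 * 5) | E=∅ | St=[mulR :: subR]]
3. [T=3 | E=∅ | St=[mulR :: mulR :: subR]]
4. [T=5 | E=∅ | St=[mulL(3) :: mulR :: subR]]
5. [T=(1 + -4) | E=∅ | St=[mulL(15) :: subR]]
6. [T=1 | E=∅ | St=[addR :: mulL(15) :: subR]]
7. [T=-4 | E=∅ | St=[addL(1) :: mulL(15) :: subR]]
8. [T=((λx. (if0 x then x else 0)) (-1 - -4)) | E=∅ | St=[subL(-45)]]
9. [T=(λx. (if0 x then x else 0)) | E=∅ | St=[thunk :: subL(-45)]]
10. [T=(if0 x then x else 0) | E={x↦thunk((-1 - -4), ∅)} | St=[subL(-45)]]
11. [T=x | E={x↦thunk((-1 - -4), ∅)} | St=[if0 :: subL(-45)]]
12. [T=(-1 - -4) | E=∅ | St=[if0 :: subL(-45)]]
13. [T=-1 | E=∅ | St=[subR :: if0 :: subL(-45)]]
14. [T=-4 | E=∅ | St=[subL(-1) :: if0 :: subL(-45)]]
15. [T=0 | E={x↦thunk((-1 - -4), ∅)} | St=[subL(-45)]]
→ final value -45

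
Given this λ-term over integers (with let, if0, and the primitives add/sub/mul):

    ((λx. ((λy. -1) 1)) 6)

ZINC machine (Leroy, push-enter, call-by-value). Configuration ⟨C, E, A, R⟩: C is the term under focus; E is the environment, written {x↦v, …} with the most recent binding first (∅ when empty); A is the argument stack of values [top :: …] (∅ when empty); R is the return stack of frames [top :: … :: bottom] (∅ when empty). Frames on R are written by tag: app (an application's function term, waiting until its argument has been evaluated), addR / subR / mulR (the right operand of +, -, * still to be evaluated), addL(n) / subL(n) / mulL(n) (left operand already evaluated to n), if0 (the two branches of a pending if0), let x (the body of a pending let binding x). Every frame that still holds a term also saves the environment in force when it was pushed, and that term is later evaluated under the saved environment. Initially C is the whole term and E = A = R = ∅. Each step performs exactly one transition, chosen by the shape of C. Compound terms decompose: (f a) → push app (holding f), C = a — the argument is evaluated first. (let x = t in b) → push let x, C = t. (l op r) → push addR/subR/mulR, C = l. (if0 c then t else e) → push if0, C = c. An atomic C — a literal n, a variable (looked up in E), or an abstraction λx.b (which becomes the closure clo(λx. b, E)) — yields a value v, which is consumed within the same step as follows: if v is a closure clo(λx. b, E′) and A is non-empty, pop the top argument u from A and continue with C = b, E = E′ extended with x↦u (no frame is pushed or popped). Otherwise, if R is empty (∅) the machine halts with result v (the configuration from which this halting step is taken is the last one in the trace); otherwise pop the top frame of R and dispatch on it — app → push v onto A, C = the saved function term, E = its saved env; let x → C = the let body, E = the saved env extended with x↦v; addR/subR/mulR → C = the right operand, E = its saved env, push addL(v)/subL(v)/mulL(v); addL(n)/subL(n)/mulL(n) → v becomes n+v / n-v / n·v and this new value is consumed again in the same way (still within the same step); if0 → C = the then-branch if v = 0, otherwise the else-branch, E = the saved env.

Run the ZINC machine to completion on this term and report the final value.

Answer: -1

Execution trace:
[0] ⟨C=((λx. ((λy. -1) 1)) 6); E=∅; A=∅; R=∅⟩
[1] ⟨C=6; E=∅; A=∅; R=[app]⟩
[2] ⟨C=(λx. ((λy. -1) 1)); E=∅; A=[6]; R=∅⟩
[3] ⟨C=((λy. -1) 1); E={x↦6}; A=∅; R=∅⟩
[4] ⟨C=1; E={x↦6}; A=∅; R=[app]⟩
[5] ⟨C=(λy. -1); E={x↦6}; A=[1]; R=∅⟩
[6] ⟨C=-1; E={y↦1, x↦6}; A=∅; R=∅⟩
→ final value -1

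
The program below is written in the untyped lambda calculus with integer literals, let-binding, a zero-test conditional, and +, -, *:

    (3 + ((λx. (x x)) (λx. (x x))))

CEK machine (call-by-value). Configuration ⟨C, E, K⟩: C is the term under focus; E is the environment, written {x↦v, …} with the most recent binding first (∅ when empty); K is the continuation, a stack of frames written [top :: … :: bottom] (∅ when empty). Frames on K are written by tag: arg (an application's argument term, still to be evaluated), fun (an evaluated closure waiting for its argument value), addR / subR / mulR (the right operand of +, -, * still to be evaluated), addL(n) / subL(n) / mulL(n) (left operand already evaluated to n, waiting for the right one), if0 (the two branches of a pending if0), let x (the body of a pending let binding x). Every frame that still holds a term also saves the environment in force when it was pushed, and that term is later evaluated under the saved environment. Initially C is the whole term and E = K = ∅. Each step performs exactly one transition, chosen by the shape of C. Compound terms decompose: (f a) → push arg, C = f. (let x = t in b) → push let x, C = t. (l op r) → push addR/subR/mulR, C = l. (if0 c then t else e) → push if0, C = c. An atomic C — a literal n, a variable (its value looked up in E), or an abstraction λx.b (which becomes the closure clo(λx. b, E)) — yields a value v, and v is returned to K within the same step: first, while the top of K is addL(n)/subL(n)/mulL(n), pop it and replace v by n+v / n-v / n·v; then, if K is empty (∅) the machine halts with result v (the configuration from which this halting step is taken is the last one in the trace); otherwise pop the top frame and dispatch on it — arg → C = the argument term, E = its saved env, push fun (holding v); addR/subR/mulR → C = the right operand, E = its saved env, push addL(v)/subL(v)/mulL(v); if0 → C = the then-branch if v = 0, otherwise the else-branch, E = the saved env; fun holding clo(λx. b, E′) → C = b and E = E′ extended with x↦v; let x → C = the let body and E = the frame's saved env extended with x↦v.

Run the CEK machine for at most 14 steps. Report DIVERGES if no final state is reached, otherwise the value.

Answer: DIVERGES (no final state within 14 steps)

Execution trace:
t=0: <C=(3 + ((λx. (x x)) (λx. (x x)))), E=∅, K=∅>
t=1: <C=3, E=∅, K=[addR]>
t=2: <C=((λx. (x x)) (λx. (x x))), E=∅, K=[addL(3)]>
t=3: <C=(λx. (x x)), E=∅, K=[arg :: addL(3)]>
t=4: <C=(λx. (x x)), E=∅, K=[fun :: addL(3)]>
t=5: <C=(x x), E={x↦clo(λx. (x x), ∅)}, K=[addL(3)]>
t=6: <C=x, E={x↦clo(λx. (x x), ∅)}, K=[arg :: addL(3)]>
t=7: <C=x, E={x↦clo(λx. (x x), ∅)}, K=[fun :: addL(3)]>
… configuration repeats with period 3 (steps 5–7 recur indefinitely) …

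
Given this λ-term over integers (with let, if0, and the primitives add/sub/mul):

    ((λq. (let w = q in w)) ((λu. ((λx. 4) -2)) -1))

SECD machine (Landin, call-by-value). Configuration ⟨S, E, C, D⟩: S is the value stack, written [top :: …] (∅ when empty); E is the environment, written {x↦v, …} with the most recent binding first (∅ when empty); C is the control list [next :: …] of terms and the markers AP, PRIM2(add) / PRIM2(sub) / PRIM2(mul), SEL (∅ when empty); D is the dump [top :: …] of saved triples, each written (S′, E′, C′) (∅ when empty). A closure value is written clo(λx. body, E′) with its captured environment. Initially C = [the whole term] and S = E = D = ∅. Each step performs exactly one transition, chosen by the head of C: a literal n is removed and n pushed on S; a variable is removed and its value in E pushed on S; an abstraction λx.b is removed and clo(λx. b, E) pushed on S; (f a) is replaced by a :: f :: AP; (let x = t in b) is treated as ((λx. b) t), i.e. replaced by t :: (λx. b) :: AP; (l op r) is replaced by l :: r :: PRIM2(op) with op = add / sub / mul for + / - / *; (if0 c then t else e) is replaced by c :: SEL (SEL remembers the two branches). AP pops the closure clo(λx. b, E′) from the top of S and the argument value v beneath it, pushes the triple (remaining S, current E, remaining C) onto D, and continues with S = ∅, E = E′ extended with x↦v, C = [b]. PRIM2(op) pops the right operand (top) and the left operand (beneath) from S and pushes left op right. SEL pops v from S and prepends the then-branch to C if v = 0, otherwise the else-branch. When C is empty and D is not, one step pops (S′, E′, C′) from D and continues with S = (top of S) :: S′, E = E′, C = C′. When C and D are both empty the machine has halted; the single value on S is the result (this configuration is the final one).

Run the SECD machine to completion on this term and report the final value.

Answer: 4

Execution trace:
0. ⟨S=∅; E=∅; C=[((λq. (let w = q in w)) ((λu. ((λx. 4) -2)) -1))]; D=∅⟩
1. ⟨S=∅; E=∅; C=[((λu. ((λx. 4) -2)) -1) :: (λq. (let w = q in w)) :: AP]; D=∅⟩
2. ⟨S=∅; E=∅; C=[-1 :: (λu. ((λx. 4) -2)) :: AP :: (λq. (let w = q in w)) :: AP]; D=∅⟩
3. ⟨S=[-1]; E=∅; C=[(λu. ((λx. 4) -2)) :: AP :: (λq. (let w = q in w)) :: AP]; D=∅⟩
4. ⟨S=[clo(λu. ((λx. 4) -2), ∅) :: -1]; E=∅; C=[AP :: (λq. (let w = q in w)) :: AP]; D=∅⟩
5. ⟨S=∅; E={u↦-1}; C=[((λx. 4) -2)]; D=[(∅, ∅, [(λq. (let w = q in w)) :: AP])]⟩
6. ⟨S=∅; E={u↦-1}; C=[-2 :: (λx. 4) :: AP]; D=[(∅, ∅, [(λq. (let w = q in w)) :: AP])]⟩
7. ⟨S=[-2]; E={u↦-1}; C=[(λx. 4) :: AP]; D=[(∅, ∅, [(λq. (let w = q in w)) :: AP])]⟩
8. ⟨S=[clo(λx. 4, {u↦-1}) :: -2]; E={u↦-1}; C=[AP]; D=[(∅, ∅, [(λq. (let w = q in w)) :: AP])]⟩
9. ⟨S=∅; E={x↦-2, u↦-1}; C=[4]; D=[(∅, {u↦-1}, ∅) :: (∅, ∅, [(λq. (let w = q in w)) :: AP])]⟩
10. ⟨S=[4]; E={x↦-2, u↦-1}; C=∅; D=[(∅, {u↦-1}, ∅) :: (∅, ∅, [(λq. (let w = q in w)) :: AP])]⟩
11. ⟨S=[4]; E={u↦-1}; C=∅; D=[(∅, ∅, [(λq. (let w = q in w)) :: AP])]⟩
12. ⟨S=[4]; E=∅; C=[(λq. (let w = q in w)) :: AP]; D=∅⟩
13. ⟨S=[clo(λq. (let w = q in w), ∅) :: 4]; E=∅; C=[AP]; D=∅⟩
14. ⟨S=∅; E={q↦4}; C=[(let w = q in w)]; D=[(∅, ∅, ∅)]⟩
15. ⟨S=∅; E={q↦4}; C=[q :: (λw. w) :: AP]; D=[(∅, ∅, ∅)]⟩
16. ⟨S=[4]; E={q↦4}; C=[(λw. w) :: AP]; D=[(∅, ∅, ∅)]⟩
17. ⟨S=[clo(λw. w, {q↦4}) :: 4]; E={q↦4}; C=[AP]; D=[(∅, ∅, ∅)]⟩
18. ⟨S=∅; E={w↦4, q↦4}; C=[w]; D=[(∅, {q↦4}, ∅) :: (∅, ∅, ∅)]⟩
19. ⟨S=[4]; E={w↦4, q↦4}; C=∅; D=[(∅, {q↦4}, ∅) :: (∅, ∅, ∅)]⟩
20. ⟨S=[4]; E={q↦4}; C=∅; D=[(∅, ∅, ∅)]⟩
21. ⟨S=[4]; E=∅; C=∅; D=∅⟩
→ final value 4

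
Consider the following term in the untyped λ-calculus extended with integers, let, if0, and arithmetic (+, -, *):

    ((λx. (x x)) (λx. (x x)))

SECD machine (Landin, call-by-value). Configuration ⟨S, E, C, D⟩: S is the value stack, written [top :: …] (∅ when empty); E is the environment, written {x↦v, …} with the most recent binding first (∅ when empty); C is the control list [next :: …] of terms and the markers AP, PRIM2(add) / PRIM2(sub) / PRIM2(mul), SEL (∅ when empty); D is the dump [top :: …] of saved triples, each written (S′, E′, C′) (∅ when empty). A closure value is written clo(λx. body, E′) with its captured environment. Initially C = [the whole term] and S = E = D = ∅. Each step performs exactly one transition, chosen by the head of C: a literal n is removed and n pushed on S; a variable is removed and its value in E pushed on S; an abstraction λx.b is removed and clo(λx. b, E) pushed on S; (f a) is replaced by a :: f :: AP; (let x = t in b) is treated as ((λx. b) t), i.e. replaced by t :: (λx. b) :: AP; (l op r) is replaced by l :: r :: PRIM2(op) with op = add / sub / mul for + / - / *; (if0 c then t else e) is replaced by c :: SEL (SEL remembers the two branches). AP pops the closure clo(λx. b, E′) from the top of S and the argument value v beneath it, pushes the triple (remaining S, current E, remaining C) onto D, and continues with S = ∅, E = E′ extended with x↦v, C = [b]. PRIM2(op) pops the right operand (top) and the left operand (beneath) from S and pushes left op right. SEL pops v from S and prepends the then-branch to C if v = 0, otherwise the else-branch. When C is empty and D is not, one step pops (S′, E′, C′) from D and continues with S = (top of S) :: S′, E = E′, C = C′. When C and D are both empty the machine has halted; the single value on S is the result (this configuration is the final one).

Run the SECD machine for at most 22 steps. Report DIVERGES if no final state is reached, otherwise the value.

step 0: ⟨S=∅; E=∅; C=[((λx. (x x)) (λx. (x x)))]; D=∅⟩
step 1: ⟨S=∅; E=∅; C=[(λx. (x x)) :: (λx. (x x)) :: AP]; D=∅⟩
step 2: ⟨S=[clo(λx. (x x), ∅)]; E=∅; C=[(λx. (x x)) :: AP]; D=∅⟩
step 3: ⟨S=[clo(λx. (x x), ∅) :: clo(λx. (x x), ∅)]; E=∅; C=[AP]; D=∅⟩
step 4: ⟨S=∅; E={x↦clo(λx. (x x), ∅)}; C=[(x x)]; D=[(∅, ∅, ∅)]⟩
step 5: ⟨S=∅; E={x↦clo(λx. (x x), ∅)}; C=[x :: x :: AP]; D=[(∅, ∅, ∅)]⟩
step 6: ⟨S=[clo(λx. (x x), ∅)]; E={x↦clo(λx. (x x), ∅)}; C=[x :: AP]; D=[(∅, ∅, ∅)]⟩
step 7: ⟨S=[clo(λx. (x x), ∅) :: clo(λx. (x x), ∅)]; E={x↦clo(λx. (x x), ∅)}; C=[AP]; D=[(∅, ∅, ∅)]⟩
step 8: ⟨S=∅; E={x↦clo(λx. (x x), ∅)}; C=[(x x)]; D=[(∅, {x↦clo(λx. (x x), ∅)}, ∅) :: (∅, ∅, ∅)]⟩
step 9: ⟨S=∅; E={x↦clo(λx. (x x), ∅)}; C=[x :: x :: AP]; D=[(∅, {x↦clo(λx. (x x), ∅)}, ∅) :: (∅, ∅, ∅)]⟩
step 10: ⟨S=[clo(λx. (x x), ∅)]; E={x↦clo(λx. (x x), ∅)}; C=[x :: AP]; D=[(∅, {x↦clo(λx. (x x), ∅)}, ∅) :: (∅, ∅, ∅)]⟩
step 11: ⟨S=[clo(λx. (x x), ∅) :: clo(λx. (x x), ∅)]; E={x↦clo(λx. (x x), ∅)}; C=[AP]; D=[(∅, {x↦clo(λx. (x x), ∅)}, ∅) :: (∅, ∅, ∅)]⟩
step 12: ⟨S=∅; E={x↦clo(λx. (x x), ∅)}; C=[(x x)]; D=[(∅, {x↦clo(λx. (x x), ∅)}, ∅) :: (∅, {x↦clo(λx. (x x), ∅)}, ∅) :: (∅, ∅, ∅)]⟩
step 13: ⟨S=∅; E={x↦clo(λx. (x x), ∅)}; C=[x :: x :: AP]; D=[(∅, {x↦clo(λx. (x x), ∅)}, ∅) :: (∅, {x↦clo(λx. (x x), ∅)}, ∅) :: (∅, ∅, ∅)]⟩
step 14: ⟨S=[clo(λx. (x x), ∅)]; E={x↦clo(λx. (x x), ∅)}; C=[x :: AP]; D=[(∅, {x↦clo(λx. (x x), ∅)}, ∅) :: (∅, {x↦clo(λx. (x x), ∅)}, ∅) :: (∅, ∅, ∅)]⟩
step 15: ⟨S=[clo(λx. (x x), ∅) :: clo(λx. (x x), ∅)]; E={x↦clo(λx. (x x), ∅)}; C=[AP]; D=[(∅, {x↦clo(λx. (x x), ∅)}, ∅) :: (∅, {x↦clo(λx. (x x), ∅)}, ∅) :: (∅, ∅, ∅)]⟩
step 16: ⟨S=∅; E={x↦clo(λx. (x x), ∅)}; C=[(x x)]; D=[(∅, {x↦clo(λx. (x x), ∅)}, ∅) :: (∅, {x↦clo(λx. (x x), ∅)}, ∅) :: (∅, {x↦clo(λx. (x x), ∅)}, ∅) :: (∅, ∅, ∅)]⟩
step 17: ⟨S=∅; E={x↦clo(λx. (x x), ∅)}; C=[x :: x :: AP]; D=[(∅, {x↦clo(λx. (x x), ∅)}, ∅) :: (∅, {x↦clo(λx. (x x), ∅)}, ∅) :: (∅, {x↦clo(λx. (x x), ∅)}, ∅) :: (∅, ∅, ∅)]⟩
step 18: ⟨S=[clo(λx. (x x), ∅)]; E={x↦clo(λx. (x x), ∅)}; C=[x :: AP]; D=[(∅, {x↦clo(λx. (x x), ∅)}, ∅) :: (∅, {x↦clo(λx. (x x), ∅)}, ∅) :: (∅, {x↦clo(λx. (x x), ∅)}, ∅) :: (∅, ∅, ∅)]⟩
step 19: ⟨S=[clo(λx. (x x), ∅) :: clo(λx. (x x), ∅)]; E={x↦clo(λx. (x x), ∅)}; C=[AP]; D=[(∅, {x↦clo(λx. (x x), ∅)}, ∅) :: (∅, {x↦clo(λx. (x x), ∅)}, ∅) :: (∅, {x↦clo(λx. (x x), ∅)}, ∅) :: (∅, ∅, ∅)]⟩
step 20: ⟨S=∅; E={x↦clo(λx. (x x), ∅)}; C=[(x x)]; D=[(∅, {x↦clo(λx. (x x), ∅)}, ∅) :: (∅, {x↦clo(λx. (x x), ∅)}, ∅) :: (∅, {x↦clo(λx. (x x), ∅)}, ∅) :: (∅, {x↦clo(λx. (x x), ∅)}, ∅) :: (∅, ∅, ∅)]⟩
step 21: ⟨S=∅; E={x↦clo(λx. (x x), ∅)}; C=[x :: x :: AP]; D=[(∅, {x↦clo(λx. (x x), ∅)}, ∅) :: (∅, {x↦clo(λx. (x x), ∅)}, ∅) :: (∅, {x↦clo(λx. (x x), ∅)}, ∅) :: (∅, {x↦clo(λx. (x x), ∅)}, ∅) :: (∅, ∅, ∅)]⟩
step 22: ⟨S=[clo(λx. (x x), ∅)]; E={x↦clo(λx. (x x), ∅)}; C=[x :: AP]; D=[(∅, {x↦clo(λx. (x x), ∅)}, ∅) :: (∅, {x↦clo(λx. (x x), ∅)}, ∅) :: (∅, {x↦clo(λx. (x x), ∅)}, ∅) :: (∅, {x↦clo(λx. (x x), ∅)}, ∅) :: (∅, ∅, ∅)]⟩
→ 22 transitions taken and the configuration is still not final: no result within 22 steps

Answer: DIVERGES (no final state within 22 steps)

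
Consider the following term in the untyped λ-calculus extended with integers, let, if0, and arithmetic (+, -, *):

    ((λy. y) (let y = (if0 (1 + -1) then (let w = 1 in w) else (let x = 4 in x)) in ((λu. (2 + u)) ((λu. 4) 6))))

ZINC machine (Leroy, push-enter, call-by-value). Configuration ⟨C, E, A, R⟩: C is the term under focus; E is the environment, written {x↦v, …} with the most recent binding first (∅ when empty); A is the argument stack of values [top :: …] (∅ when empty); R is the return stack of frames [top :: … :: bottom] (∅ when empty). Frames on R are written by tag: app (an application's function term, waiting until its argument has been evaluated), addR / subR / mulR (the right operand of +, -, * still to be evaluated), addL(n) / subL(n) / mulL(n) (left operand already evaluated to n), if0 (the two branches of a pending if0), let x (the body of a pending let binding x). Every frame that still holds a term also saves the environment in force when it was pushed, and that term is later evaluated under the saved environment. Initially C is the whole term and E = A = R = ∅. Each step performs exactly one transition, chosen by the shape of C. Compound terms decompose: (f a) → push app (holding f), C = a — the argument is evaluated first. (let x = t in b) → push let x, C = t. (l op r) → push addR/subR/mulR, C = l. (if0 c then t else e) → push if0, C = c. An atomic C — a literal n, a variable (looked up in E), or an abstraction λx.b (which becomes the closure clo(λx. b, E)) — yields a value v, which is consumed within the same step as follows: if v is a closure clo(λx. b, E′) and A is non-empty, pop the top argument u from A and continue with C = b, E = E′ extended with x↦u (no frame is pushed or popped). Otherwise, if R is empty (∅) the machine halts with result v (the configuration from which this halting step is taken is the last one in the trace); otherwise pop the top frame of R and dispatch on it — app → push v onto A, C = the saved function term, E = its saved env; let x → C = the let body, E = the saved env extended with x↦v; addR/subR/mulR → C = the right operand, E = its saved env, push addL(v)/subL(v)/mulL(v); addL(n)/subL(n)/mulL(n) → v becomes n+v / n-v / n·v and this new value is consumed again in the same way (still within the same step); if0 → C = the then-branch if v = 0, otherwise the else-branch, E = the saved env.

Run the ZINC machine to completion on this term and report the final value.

0. ⟨C=((λy. y) (let y = (if0 (1 + -1) then (let w = 1 in w) else (let x = 4 in x)) in ((λu. (2 + u)) ((λu. 4) 6)))); E=∅; A=∅; R=∅⟩
1. ⟨C=(let y = (if0 (1 + -1) then (let w = 1 in w) else (let x = 4 in x)) in ((λu. (2 + u)) ((λu. 4) 6))); E=∅; A=∅; R=[app]⟩
2. ⟨C=(if0 (1 + -1) then (let w = 1 in w) else (let x = 4 in x)); E=∅; A=∅; R=[let y :: app]⟩
3. ⟨C=(1 + -1); E=∅; A=∅; R=[if0 :: let y :: app]⟩
4. ⟨C=1; E=∅; A=∅; R=[addR :: if0 :: let y :: app]⟩
5. ⟨C=-1; E=∅; A=∅; R=[addL(1) :: if0 :: let y :: app]⟩
6. ⟨C=(let w = 1 in w); E=∅; A=∅; R=[let y :: app]⟩
7. ⟨C=1; E=∅; A=∅; R=[let w :: let y :: app]⟩
8. ⟨C=w; E={w↦1}; A=∅; R=[let y :: app]⟩
9. ⟨C=((λu. (2 + u)) ((λu. 4) 6)); E={y↦1}; A=∅; R=[app]⟩
10. ⟨C=((λu. 4) 6); E={y↦1}; A=∅; R=[app :: app]⟩
11. ⟨C=6; E={y↦1}; A=∅; R=[app :: app :: app]⟩
12. ⟨C=(λu. 4); E={y↦1}; A=[6]; R=[app :: app]⟩
13. ⟨C=4; E={u↦6, y↦1}; A=∅; R=[app :: app]⟩
14. ⟨C=(λu. (2 + u)); E={y↦1}; A=[4]; R=[app]⟩
15. ⟨C=(2 + u); E={u↦4, y↦1}; A=∅; R=[app]⟩
16. ⟨C=2; E={u↦4, y↦1}; A=∅; R=[addR :: app]⟩
17. ⟨C=u; E={u↦4, y↦1}; A=∅; R=[addL(2) :: app]⟩
18. ⟨C=(λy. y); E=∅; A=[6]; R=∅⟩
19. ⟨C=y; E={y↦6}; A=∅; R=∅⟩
→ final value 6

Answer: 6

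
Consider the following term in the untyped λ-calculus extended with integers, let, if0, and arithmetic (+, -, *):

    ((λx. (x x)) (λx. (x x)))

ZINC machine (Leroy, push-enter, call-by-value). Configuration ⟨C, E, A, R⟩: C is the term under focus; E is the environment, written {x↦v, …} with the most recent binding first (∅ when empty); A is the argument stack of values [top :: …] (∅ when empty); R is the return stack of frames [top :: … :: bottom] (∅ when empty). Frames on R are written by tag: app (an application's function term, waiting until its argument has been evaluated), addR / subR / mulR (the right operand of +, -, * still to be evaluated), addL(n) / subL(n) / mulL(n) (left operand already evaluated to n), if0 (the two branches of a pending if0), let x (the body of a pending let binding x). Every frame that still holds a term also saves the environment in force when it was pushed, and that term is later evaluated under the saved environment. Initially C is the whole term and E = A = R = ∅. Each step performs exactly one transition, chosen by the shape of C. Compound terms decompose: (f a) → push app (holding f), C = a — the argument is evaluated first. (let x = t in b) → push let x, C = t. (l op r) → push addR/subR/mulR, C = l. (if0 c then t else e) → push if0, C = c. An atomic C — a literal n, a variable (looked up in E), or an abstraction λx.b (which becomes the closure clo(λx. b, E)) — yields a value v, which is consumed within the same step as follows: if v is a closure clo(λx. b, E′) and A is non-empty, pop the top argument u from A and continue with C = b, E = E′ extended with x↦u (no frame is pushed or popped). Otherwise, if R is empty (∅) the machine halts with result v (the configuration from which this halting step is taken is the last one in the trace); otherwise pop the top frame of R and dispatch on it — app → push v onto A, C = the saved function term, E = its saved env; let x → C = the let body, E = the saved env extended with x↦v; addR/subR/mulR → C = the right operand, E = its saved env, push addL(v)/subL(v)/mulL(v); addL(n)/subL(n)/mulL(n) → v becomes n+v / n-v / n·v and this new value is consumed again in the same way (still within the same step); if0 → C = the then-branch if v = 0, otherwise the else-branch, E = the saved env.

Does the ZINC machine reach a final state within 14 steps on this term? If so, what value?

step 0: [C=((λx. (x x)) (λx. (x x))) | E=∅ | A=∅ | R=∅]
step 1: [C=(λx. (x x)) | E=∅ | A=∅ | R=[app]]
step 2: [C=(λx. (x x)) | E=∅ | A=[clo(λx. (x x), ∅)] | R=∅]
step 3: [C=(x x) | E={x↦clo(λx. (x x), ∅)} | A=∅ | R=∅]
step 4: [C=x | E={x↦clo(λx. (x x), ∅)} | A=∅ | R=[app]]
step 5: [C=x | E={x↦clo(λx. (x x), ∅)} | A=[clo(λx. (x x), ∅)] | R=∅]
… configuration repeats with period 3 (steps 3–5 recur indefinitely) …

Answer: DIVERGES (no final state within 14 steps)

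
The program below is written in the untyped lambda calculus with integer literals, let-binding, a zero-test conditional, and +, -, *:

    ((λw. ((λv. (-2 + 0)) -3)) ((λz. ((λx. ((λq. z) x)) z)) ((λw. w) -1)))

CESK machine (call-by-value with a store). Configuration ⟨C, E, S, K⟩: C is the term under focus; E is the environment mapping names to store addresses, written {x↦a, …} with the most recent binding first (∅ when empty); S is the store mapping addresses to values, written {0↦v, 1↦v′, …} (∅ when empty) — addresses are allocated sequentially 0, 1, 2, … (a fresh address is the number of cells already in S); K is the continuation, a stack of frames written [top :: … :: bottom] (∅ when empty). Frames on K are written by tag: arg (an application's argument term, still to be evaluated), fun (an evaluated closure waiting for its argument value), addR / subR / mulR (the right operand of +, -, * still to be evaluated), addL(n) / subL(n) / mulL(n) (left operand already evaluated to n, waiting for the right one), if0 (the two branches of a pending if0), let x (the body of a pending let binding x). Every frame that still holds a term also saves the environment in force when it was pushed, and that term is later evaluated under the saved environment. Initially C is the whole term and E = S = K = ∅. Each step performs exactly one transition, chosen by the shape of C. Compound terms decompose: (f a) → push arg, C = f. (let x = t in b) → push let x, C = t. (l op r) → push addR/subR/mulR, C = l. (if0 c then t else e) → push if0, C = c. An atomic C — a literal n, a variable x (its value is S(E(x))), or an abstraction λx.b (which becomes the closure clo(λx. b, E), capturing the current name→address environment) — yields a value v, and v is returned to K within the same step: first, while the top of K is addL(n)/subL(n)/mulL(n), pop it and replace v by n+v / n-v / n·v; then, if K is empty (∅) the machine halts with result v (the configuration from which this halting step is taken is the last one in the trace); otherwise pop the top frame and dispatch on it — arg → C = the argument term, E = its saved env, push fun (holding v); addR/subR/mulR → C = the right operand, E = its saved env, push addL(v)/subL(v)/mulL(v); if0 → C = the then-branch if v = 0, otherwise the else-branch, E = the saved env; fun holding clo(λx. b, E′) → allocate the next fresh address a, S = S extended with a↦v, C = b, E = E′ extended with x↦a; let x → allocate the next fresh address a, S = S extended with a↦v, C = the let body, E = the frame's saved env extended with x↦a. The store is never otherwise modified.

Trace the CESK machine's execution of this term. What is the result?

[0] <C=((λw. ((λv. (-2 + 0)) -3)) ((λz. ((λx. ((λq. z) x)) z)) ((λw. w) -1))), E=∅, S=∅, K=∅>
[1] <C=(λw. ((λv. (-2 + 0)) -3)), E=∅, S=∅, K=[arg]>
[2] <C=((λz. ((λx. ((λq. z) x)) z)) ((λw. w) -1)), E=∅, S=∅, K=[fun]>
[3] <C=(λz. ((λx. ((λq. z) x)) z)), E=∅, S=∅, K=[arg :: fun]>
[4] <C=((λw. w) -1), E=∅, S=∅, K=[fun :: fun]>
[5] <C=(λw. w), E=∅, S=∅, K=[arg :: fun :: fun]>
[6] <C=-1, E=∅, S=∅, K=[fun :: fun :: fun]>
[7] <C=w, E={w↦0}, S={0↦-1}, K=[fun :: fun]>
[8] <C=((λx. ((λq. z) x)) z), E={z↦1}, S={0↦-1, 1↦-1}, K=[fun]>
[9] <C=(λx. ((λq. z) x)), E={z↦1}, S={0↦-1, 1↦-1}, K=[arg :: fun]>
[10] <C=z, E={z↦1}, S={0↦-1, 1↦-1}, K=[fun :: fun]>
[11] <C=((λq. z) x), E={x↦2, z↦1}, S={0↦-1, 1↦-1, 2↦-1}, K=[fun]>
[12] <C=(λq. z), E={x↦2, z↦1}, S={0↦-1, 1↦-1, 2↦-1}, K=[arg :: fun]>
[13] <C=x, E={x↦2, z↦1}, S={0↦-1, 1↦-1, 2↦-1}, K=[fun :: fun]>
[14] <C=z, E={q↦3, x↦2, z↦1}, S={0↦-1, 1↦-1, 2↦-1, 3↦-1}, K=[fun]>
[15] <C=((λv. (-2 + 0)) -3), E={w↦4}, S={0↦-1, 1↦-1, 2↦-1, 3↦-1, 4↦-1}, K=∅>
[16] <C=(λv. (-2 + 0)), E={w↦4}, S={0↦-1, 1↦-1, 2↦-1, 3↦-1, 4↦-1}, K=[arg]>
[17] <C=-3, E={w↦4}, S={0↦-1, 1↦-1, 2↦-1, 3↦-1, 4↦-1}, K=[fun]>
[18] <C=(-2 + 0), E={v↦5, w↦4}, S={0↦-1, 1↦-1, 2↦-1, 3↦-1, 4↦-1, 5↦-3}, K=∅>
[19] <C=-2, E={v↦5, w↦4}, S={0↦-1, 1↦-1, 2↦-1, 3↦-1, 4↦-1, 5↦-3}, K=[addR]>
[20] <C=0, E={v↦5, w↦4}, S={0↦-1, 1↦-1, 2↦-1, 3↦-1, 4↦-1, 5↦-3}, K=[addL(-2)]>
→ final value -2

Answer: -2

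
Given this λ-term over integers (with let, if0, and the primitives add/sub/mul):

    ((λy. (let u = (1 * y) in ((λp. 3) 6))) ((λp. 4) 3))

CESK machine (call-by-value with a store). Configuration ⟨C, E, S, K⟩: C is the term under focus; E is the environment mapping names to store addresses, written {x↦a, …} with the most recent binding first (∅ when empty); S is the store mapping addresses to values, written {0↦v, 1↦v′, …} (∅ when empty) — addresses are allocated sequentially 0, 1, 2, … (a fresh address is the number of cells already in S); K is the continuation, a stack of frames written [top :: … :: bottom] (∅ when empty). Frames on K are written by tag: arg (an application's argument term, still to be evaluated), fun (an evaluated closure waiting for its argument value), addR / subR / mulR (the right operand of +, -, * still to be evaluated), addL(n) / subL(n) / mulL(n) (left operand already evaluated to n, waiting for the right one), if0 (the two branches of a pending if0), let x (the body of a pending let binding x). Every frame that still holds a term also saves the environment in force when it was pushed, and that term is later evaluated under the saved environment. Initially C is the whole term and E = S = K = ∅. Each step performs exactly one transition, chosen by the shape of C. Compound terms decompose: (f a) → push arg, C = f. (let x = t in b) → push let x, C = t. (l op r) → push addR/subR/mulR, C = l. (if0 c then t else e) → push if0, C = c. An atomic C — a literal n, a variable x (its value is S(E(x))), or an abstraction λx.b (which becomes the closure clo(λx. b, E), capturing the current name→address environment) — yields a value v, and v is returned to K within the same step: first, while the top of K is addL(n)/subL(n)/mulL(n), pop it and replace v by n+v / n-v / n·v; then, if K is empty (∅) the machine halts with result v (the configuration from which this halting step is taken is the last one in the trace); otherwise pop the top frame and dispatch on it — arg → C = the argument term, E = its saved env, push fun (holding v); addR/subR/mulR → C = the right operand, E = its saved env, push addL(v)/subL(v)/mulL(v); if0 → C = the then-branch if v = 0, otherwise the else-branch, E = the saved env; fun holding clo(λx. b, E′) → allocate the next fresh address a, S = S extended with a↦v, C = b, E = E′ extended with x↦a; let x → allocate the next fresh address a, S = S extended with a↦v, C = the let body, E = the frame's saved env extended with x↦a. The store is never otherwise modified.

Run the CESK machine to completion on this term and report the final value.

step 0: <C=((λy. (let u = (1 * y) in ((λp. 3) 6))) ((λp. 4) 3)), E=∅, S=∅, K=∅>
step 1: <C=(λy. (let u = (1 * y) in ((λp. 3) 6))), E=∅, S=∅, K=[arg]>
step 2: <C=((λp. 4) 3), E=∅, S=∅, K=[fun]>
step 3: <C=(λp. 4), E=∅, S=∅, K=[arg :: fun]>
step 4: <C=3, E=∅, S=∅, K=[fun :: fun]>
step 5: <C=4, E={p↦0}, S={0↦3}, K=[fun]>
step 6: <C=(let u = (1 * y) in ((λp. 3) 6)), E={y↦1}, S={0↦3, 1↦4}, K=∅>
step 7: <C=(1 * y), E={y↦1}, S={0↦3, 1↦4}, K=[let u]>
step 8: <C=1, E={y↦1}, S={0↦3, 1↦4}, K=[mulR :: let u]>
step 9: <C=y, E={y↦1}, S={0↦3, 1↦4}, K=[mulL(1) :: let u]>
step 10: <C=((λp. 3) 6), E={u↦2, y↦1}, S={0↦3, 1↦4, 2↦4}, K=∅>
step 11: <C=(λp. 3), E={u↦2, y↦1}, S={0↦3, 1↦4, 2↦4}, K=[arg]>
step 12: <C=6, E={u↦2, y↦1}, S={0↦3, 1↦4, 2↦4}, K=[fun]>
step 13: <C=3, E={p↦3, u↦2, y↦1}, S={0↦3, 1↦4, 2↦4, 3↦6}, K=∅>
→ final value 3

Answer: 3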